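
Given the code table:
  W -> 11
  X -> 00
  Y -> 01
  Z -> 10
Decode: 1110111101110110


Decoding:
11 -> W
10 -> Z
11 -> W
11 -> W
01 -> Y
11 -> W
01 -> Y
10 -> Z


Result: WZWWYWYZ


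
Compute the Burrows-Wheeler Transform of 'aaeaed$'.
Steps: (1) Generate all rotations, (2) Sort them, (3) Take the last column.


Rotations (sorted):
  0: $aaeaed -> last char: d
  1: aaeaed$ -> last char: $
  2: aeaed$a -> last char: a
  3: aed$aae -> last char: e
  4: d$aaeae -> last char: e
  5: eaed$aa -> last char: a
  6: ed$aaea -> last char: a


BWT = d$aeeaa


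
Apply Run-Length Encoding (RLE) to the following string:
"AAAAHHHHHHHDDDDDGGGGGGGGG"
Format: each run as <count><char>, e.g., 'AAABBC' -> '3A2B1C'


Scanning runs left to right:
  i=0: run of 'A' x 4 -> '4A'
  i=4: run of 'H' x 7 -> '7H'
  i=11: run of 'D' x 5 -> '5D'
  i=16: run of 'G' x 9 -> '9G'

RLE = 4A7H5D9G


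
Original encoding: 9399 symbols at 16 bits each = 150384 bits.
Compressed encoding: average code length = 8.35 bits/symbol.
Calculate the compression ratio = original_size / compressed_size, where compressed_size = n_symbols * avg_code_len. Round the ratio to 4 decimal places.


original_size = n_symbols * orig_bits = 9399 * 16 = 150384 bits
compressed_size = n_symbols * avg_code_len = 9399 * 8.35 = 78481.65 bits
ratio = original_size / compressed_size = 150384 / 78481.65 = 1.9162

Compression ratio = 1.9162


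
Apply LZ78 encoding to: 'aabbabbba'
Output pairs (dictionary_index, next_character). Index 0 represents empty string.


LZ78 encoding steps:
Dictionary: {0: ''}
Step 1: w='' (idx 0), next='a' -> output (0, 'a'), add 'a' as idx 1
Step 2: w='a' (idx 1), next='b' -> output (1, 'b'), add 'ab' as idx 2
Step 3: w='' (idx 0), next='b' -> output (0, 'b'), add 'b' as idx 3
Step 4: w='ab' (idx 2), next='b' -> output (2, 'b'), add 'abb' as idx 4
Step 5: w='b' (idx 3), next='a' -> output (3, 'a'), add 'ba' as idx 5


Encoded: [(0, 'a'), (1, 'b'), (0, 'b'), (2, 'b'), (3, 'a')]


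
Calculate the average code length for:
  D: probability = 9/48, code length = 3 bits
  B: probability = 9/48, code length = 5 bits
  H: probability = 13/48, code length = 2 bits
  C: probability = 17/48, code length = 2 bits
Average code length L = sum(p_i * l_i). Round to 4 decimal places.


Weighted contributions p_i * l_i:
  D: (9/48) * 3 = 27/48
  B: (9/48) * 5 = 45/48
  H: (13/48) * 2 = 26/48
  C: (17/48) * 2 = 34/48
Sum = (27 + 45 + 26 + 34)/48 = 132/48

L = 132/48 = 2.7500 bits/symbol


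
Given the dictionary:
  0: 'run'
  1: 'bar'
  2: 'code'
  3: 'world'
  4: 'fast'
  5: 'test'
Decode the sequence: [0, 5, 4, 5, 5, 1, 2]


Look up each index in the dictionary:
  0 -> 'run'
  5 -> 'test'
  4 -> 'fast'
  5 -> 'test'
  5 -> 'test'
  1 -> 'bar'
  2 -> 'code'

Decoded: "run test fast test test bar code"


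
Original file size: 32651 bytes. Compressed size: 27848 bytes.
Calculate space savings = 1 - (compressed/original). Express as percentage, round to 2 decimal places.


ratio = compressed/original = 27848/32651 = 0.852899
savings = 1 - ratio = 1 - 0.852899 = 0.147101
as a percentage: 0.147101 * 100 = 14.71%

Space savings = 1 - 27848/32651 = 14.71%


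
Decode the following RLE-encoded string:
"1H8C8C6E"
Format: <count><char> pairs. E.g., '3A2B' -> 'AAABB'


Expanding each <count><char> pair:
  1H -> 'H'
  8C -> 'CCCCCCCC'
  8C -> 'CCCCCCCC'
  6E -> 'EEEEEE'

Decoded = HCCCCCCCCCCCCCCCCEEEEEE


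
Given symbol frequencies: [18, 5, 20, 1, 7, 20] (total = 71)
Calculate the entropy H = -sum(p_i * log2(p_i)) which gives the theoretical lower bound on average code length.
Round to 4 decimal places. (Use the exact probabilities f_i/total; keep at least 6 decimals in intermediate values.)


Per-symbol terms -p_i * log2(p_i) with p_i = f_i/71:
  p = 18/71 = 0.253521: log2(p) = -1.979822, -p*log2(p) = 0.501927
  p = 5/71 = 0.070423: log2(p) = -3.827819, -p*log2(p) = 0.269565
  p = 20/71 = 0.281690: log2(p) = -1.827819, -p*log2(p) = 0.514879
  p = 1/71 = 0.014085: log2(p) = -6.149747, -p*log2(p) = 0.086616
  p = 7/71 = 0.098592: log2(p) = -3.342392, -p*log2(p) = 0.329532
  p = 20/71 = 0.281690: log2(p) = -1.827819, -p*log2(p) = 0.514879
H = 0.501927 + 0.269565 + 0.514879 + 0.086616 + 0.329532 + 0.514879 = 2.217398

H = 2.2174 bits/symbol


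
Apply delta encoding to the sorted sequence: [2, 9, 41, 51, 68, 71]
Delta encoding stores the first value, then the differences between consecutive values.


First value: 2
Deltas:
  9 - 2 = 7
  41 - 9 = 32
  51 - 41 = 10
  68 - 51 = 17
  71 - 68 = 3


Delta encoded: [2, 7, 32, 10, 17, 3]


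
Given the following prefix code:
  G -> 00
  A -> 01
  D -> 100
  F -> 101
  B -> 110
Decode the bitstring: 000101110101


Decoding step by step:
Bits 00 -> G
Bits 01 -> A
Bits 01 -> A
Bits 110 -> B
Bits 101 -> F


Decoded message: GAABF


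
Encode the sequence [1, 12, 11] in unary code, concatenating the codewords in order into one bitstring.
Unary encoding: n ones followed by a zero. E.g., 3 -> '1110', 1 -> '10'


Encode each number as n ones followed by a terminating 0:
  1 -> 10 (2 bits)
  12 -> 1111111111110 (13 bits)
  11 -> 111111111110 (12 bits)
Total length = 2 + 13 + 12 = 27 bits.

Unary([1, 12, 11]) = 101111111111110111111111110 (27 bits)


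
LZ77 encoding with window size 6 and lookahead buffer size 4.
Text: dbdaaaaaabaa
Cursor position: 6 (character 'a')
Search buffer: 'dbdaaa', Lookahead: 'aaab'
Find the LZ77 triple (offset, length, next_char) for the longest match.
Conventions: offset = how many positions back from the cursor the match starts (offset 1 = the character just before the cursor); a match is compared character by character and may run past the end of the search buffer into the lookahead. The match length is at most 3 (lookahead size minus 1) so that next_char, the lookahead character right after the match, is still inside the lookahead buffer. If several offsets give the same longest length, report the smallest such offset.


Try each offset into the search buffer:
  offset=1 (pos 5, char 'a'): match length 3
  offset=2 (pos 4, char 'a'): match length 3
  offset=3 (pos 3, char 'a'): match length 3
  offset=4 (pos 2, char 'd'): match length 0
  offset=5 (pos 1, char 'b'): match length 0
  offset=6 (pos 0, char 'd'): match length 0
Longest match has length 3, found at offsets 1, 2, 3; take the smallest, offset 1.
next_char = character at position 6 + 3 = 9 -> 'b'

Best match: offset=1, length=3 (matching 'aaa' starting at position 5)
LZ77 triple: (1, 3, 'b')


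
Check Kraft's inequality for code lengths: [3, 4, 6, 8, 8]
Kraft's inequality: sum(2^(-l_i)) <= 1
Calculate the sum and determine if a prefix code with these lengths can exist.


Sum = 2^(-3) + 2^(-4) + 2^(-6) + 2^(-8) + 2^(-8)
    = 0.125 + 0.0625 + 0.015625 + 0.00390625 + 0.00390625
    = 54/256 = 0.2109375
Since 0.2109375 <= 1, Kraft's inequality IS satisfied.
A prefix code with these lengths CAN exist.

Kraft sum = 0.2109375. Satisfied.


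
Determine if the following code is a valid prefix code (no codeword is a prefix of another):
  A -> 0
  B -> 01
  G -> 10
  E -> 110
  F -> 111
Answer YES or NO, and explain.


Checking each pair (does one codeword prefix another?):
  A='0' vs B='01': prefix -- VIOLATION

NO -- this is NOT a valid prefix code. A (0) is a prefix of B (01).


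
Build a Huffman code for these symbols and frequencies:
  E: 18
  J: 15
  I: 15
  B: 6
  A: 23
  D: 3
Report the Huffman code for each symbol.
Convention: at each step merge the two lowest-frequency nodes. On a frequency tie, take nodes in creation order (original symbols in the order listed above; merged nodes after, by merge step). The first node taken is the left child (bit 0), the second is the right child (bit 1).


Huffman tree construction:
Step 1: Merge D(3) + B(6) = 9
Step 2: Merge (D+B)(9) + J(15) = 24
Step 3: Merge I(15) + E(18) = 33
Step 4: Merge A(23) + ((D+B)+J)(24) = 47
Step 5: Merge (I+E)(33) + (A+((D+B)+J))(47) = 80
Read each symbol's code off the tree from the root (left child = 0, right child = 1).

Codes:
  E: 01 (length 2)
  J: 111 (length 3)
  I: 00 (length 2)
  B: 1101 (length 4)
  A: 10 (length 2)
  D: 1100 (length 4)
Average code length: 193/80 = 2.4125 bits/symbol


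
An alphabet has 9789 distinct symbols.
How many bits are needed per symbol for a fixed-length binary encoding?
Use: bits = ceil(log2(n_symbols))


log2(9789) = 13.2569
Bracket: 2^13 = 8192 < 9789 <= 2^14 = 16384
So ceil(log2(9789)) = 14

bits = ceil(log2(9789)) = ceil(13.2569) = 14 bits


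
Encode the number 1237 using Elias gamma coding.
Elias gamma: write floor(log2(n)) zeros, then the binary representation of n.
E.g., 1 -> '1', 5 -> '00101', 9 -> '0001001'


num_bits = floor(log2(1237)) + 1 = 11
leading_zeros = num_bits - 1 = 10
binary(1237) = 10011010101

Elias gamma(1237) = '0000000000' + '10011010101' = 000000000010011010101 (21 bits)


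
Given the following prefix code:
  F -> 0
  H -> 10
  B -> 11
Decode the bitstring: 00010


Decoding step by step:
Bits 0 -> F
Bits 0 -> F
Bits 0 -> F
Bits 10 -> H


Decoded message: FFFH


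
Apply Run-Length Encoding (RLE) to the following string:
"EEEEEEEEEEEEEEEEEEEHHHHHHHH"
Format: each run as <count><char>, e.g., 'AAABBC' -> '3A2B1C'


Scanning runs left to right:
  i=0: run of 'E' x 19 -> '19E'
  i=19: run of 'H' x 8 -> '8H'

RLE = 19E8H


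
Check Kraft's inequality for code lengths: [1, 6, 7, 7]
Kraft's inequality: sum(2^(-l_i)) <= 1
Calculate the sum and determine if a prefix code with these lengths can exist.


Sum = 2^(-1) + 2^(-6) + 2^(-7) + 2^(-7)
    = 0.5 + 0.015625 + 0.0078125 + 0.0078125
    = 68/128 = 0.53125
Since 0.53125 <= 1, Kraft's inequality IS satisfied.
A prefix code with these lengths CAN exist.

Kraft sum = 0.53125. Satisfied.


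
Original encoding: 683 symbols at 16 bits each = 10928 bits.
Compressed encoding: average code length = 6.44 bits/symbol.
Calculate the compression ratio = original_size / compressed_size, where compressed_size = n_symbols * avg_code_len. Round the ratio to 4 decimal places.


original_size = n_symbols * orig_bits = 683 * 16 = 10928 bits
compressed_size = n_symbols * avg_code_len = 683 * 6.44 = 4398.52 bits
ratio = original_size / compressed_size = 10928 / 4398.52 = 2.4845

Compression ratio = 2.4845


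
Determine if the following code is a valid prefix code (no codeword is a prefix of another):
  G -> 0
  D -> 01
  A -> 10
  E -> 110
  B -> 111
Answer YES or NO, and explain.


Checking each pair (does one codeword prefix another?):
  G='0' vs D='01': prefix -- VIOLATION

NO -- this is NOT a valid prefix code. G (0) is a prefix of D (01).


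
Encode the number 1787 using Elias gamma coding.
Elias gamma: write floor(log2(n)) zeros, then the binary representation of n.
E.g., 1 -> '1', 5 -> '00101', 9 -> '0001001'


num_bits = floor(log2(1787)) + 1 = 11
leading_zeros = num_bits - 1 = 10
binary(1787) = 11011111011

Elias gamma(1787) = '0000000000' + '11011111011' = 000000000011011111011 (21 bits)


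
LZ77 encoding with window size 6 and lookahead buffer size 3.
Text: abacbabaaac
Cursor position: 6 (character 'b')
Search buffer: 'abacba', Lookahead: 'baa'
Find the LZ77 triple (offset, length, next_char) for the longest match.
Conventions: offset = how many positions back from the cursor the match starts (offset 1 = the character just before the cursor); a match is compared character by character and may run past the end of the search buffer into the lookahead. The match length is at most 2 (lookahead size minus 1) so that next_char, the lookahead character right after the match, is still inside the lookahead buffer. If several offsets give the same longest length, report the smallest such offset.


Try each offset into the search buffer:
  offset=1 (pos 5, char 'a'): match length 0
  offset=2 (pos 4, char 'b'): match length 2
  offset=3 (pos 3, char 'c'): match length 0
  offset=4 (pos 2, char 'a'): match length 0
  offset=5 (pos 1, char 'b'): match length 2
  offset=6 (pos 0, char 'a'): match length 0
Longest match has length 2, found at offsets 2, 5; take the smallest, offset 2.
next_char = character at position 6 + 2 = 8 -> 'a'

Best match: offset=2, length=2 (matching 'ba' starting at position 4)
LZ77 triple: (2, 2, 'a')


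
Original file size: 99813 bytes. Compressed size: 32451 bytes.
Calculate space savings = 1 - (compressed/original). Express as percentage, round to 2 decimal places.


ratio = compressed/original = 32451/99813 = 0.325118
savings = 1 - ratio = 1 - 0.325118 = 0.674882
as a percentage: 0.674882 * 100 = 67.49%

Space savings = 1 - 32451/99813 = 67.49%


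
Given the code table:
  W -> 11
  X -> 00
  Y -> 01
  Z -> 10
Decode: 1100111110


Decoding:
11 -> W
00 -> X
11 -> W
11 -> W
10 -> Z


Result: WXWWZ


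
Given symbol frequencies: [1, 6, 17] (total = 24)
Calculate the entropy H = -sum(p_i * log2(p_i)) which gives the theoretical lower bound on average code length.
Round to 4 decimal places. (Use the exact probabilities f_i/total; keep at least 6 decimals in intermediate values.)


Per-symbol terms -p_i * log2(p_i) with p_i = f_i/24:
  p = 1/24 = 0.041667: log2(p) = -4.584963, -p*log2(p) = 0.191040
  p = 6/24 = 0.250000: log2(p) = -2.000000, -p*log2(p) = 0.500000
  p = 17/24 = 0.708333: log2(p) = -0.497500, -p*log2(p) = 0.352396
H = 0.191040 + 0.500000 + 0.352396 = 1.043436

H = 1.0434 bits/symbol


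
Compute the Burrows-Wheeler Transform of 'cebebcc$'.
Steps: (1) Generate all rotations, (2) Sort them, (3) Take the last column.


Rotations (sorted):
  0: $cebebcc -> last char: c
  1: bcc$cebe -> last char: e
  2: bebcc$ce -> last char: e
  3: c$cebebc -> last char: c
  4: cc$cebeb -> last char: b
  5: cebebcc$ -> last char: $
  6: ebcc$ceb -> last char: b
  7: ebebcc$c -> last char: c


BWT = ceecb$bc


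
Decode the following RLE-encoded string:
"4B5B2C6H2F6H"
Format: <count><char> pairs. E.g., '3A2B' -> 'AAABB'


Expanding each <count><char> pair:
  4B -> 'BBBB'
  5B -> 'BBBBB'
  2C -> 'CC'
  6H -> 'HHHHHH'
  2F -> 'FF'
  6H -> 'HHHHHH'

Decoded = BBBBBBBBBCCHHHHHHFFHHHHHH


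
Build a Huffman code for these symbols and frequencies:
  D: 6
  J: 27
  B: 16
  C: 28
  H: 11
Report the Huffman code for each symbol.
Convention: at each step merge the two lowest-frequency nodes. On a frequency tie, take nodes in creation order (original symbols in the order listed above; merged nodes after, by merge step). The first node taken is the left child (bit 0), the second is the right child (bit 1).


Huffman tree construction:
Step 1: Merge D(6) + H(11) = 17
Step 2: Merge B(16) + (D+H)(17) = 33
Step 3: Merge J(27) + C(28) = 55
Step 4: Merge (B+(D+H))(33) + (J+C)(55) = 88
Read each symbol's code off the tree from the root (left child = 0, right child = 1).

Codes:
  D: 010 (length 3)
  J: 10 (length 2)
  B: 00 (length 2)
  C: 11 (length 2)
  H: 011 (length 3)
Average code length: 193/88 = 2.1932 bits/symbol


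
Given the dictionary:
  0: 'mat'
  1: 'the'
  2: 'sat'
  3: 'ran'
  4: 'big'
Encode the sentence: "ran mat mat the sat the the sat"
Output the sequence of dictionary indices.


Look up each word in the dictionary:
  'ran' -> 3
  'mat' -> 0
  'mat' -> 0
  'the' -> 1
  'sat' -> 2
  'the' -> 1
  'the' -> 1
  'sat' -> 2

Encoded: [3, 0, 0, 1, 2, 1, 1, 2]


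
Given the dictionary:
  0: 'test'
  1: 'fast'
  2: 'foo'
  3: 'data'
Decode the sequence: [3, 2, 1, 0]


Look up each index in the dictionary:
  3 -> 'data'
  2 -> 'foo'
  1 -> 'fast'
  0 -> 'test'

Decoded: "data foo fast test"


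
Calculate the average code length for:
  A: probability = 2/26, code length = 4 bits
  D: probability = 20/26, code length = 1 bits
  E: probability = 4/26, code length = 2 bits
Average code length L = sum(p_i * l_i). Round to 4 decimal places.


Weighted contributions p_i * l_i:
  A: (2/26) * 4 = 8/26
  D: (20/26) * 1 = 20/26
  E: (4/26) * 2 = 8/26
Sum = (8 + 20 + 8)/26 = 36/26

L = 36/26 = 1.3846 bits/symbol


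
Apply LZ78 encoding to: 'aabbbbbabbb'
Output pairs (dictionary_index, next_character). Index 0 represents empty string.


LZ78 encoding steps:
Dictionary: {0: ''}
Step 1: w='' (idx 0), next='a' -> output (0, 'a'), add 'a' as idx 1
Step 2: w='a' (idx 1), next='b' -> output (1, 'b'), add 'ab' as idx 2
Step 3: w='' (idx 0), next='b' -> output (0, 'b'), add 'b' as idx 3
Step 4: w='b' (idx 3), next='b' -> output (3, 'b'), add 'bb' as idx 4
Step 5: w='b' (idx 3), next='a' -> output (3, 'a'), add 'ba' as idx 5
Step 6: w='bb' (idx 4), next='b' -> output (4, 'b'), add 'bbb' as idx 6


Encoded: [(0, 'a'), (1, 'b'), (0, 'b'), (3, 'b'), (3, 'a'), (4, 'b')]


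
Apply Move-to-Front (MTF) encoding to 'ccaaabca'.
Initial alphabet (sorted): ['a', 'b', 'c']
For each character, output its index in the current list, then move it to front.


MTF encoding:
'c': index 2 in ['a', 'b', 'c'] -> ['c', 'a', 'b']
'c': index 0 in ['c', 'a', 'b'] -> ['c', 'a', 'b']
'a': index 1 in ['c', 'a', 'b'] -> ['a', 'c', 'b']
'a': index 0 in ['a', 'c', 'b'] -> ['a', 'c', 'b']
'a': index 0 in ['a', 'c', 'b'] -> ['a', 'c', 'b']
'b': index 2 in ['a', 'c', 'b'] -> ['b', 'a', 'c']
'c': index 2 in ['b', 'a', 'c'] -> ['c', 'b', 'a']
'a': index 2 in ['c', 'b', 'a'] -> ['a', 'c', 'b']


Output: [2, 0, 1, 0, 0, 2, 2, 2]


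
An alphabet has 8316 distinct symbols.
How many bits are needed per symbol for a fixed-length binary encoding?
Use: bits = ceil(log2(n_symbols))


log2(8316) = 13.0217
Bracket: 2^13 = 8192 < 8316 <= 2^14 = 16384
So ceil(log2(8316)) = 14

bits = ceil(log2(8316)) = ceil(13.0217) = 14 bits


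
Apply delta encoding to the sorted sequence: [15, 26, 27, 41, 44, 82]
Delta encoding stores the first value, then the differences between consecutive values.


First value: 15
Deltas:
  26 - 15 = 11
  27 - 26 = 1
  41 - 27 = 14
  44 - 41 = 3
  82 - 44 = 38


Delta encoded: [15, 11, 1, 14, 3, 38]


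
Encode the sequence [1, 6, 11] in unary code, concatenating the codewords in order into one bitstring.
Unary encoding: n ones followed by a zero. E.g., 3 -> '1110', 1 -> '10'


Encode each number as n ones followed by a terminating 0:
  1 -> 10 (2 bits)
  6 -> 1111110 (7 bits)
  11 -> 111111111110 (12 bits)
Total length = 2 + 7 + 12 = 21 bits.

Unary([1, 6, 11]) = 101111110111111111110 (21 bits)


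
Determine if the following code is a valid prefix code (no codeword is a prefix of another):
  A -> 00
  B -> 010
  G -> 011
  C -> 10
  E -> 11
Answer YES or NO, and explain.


Checking each pair (does one codeword prefix another?):
  A='00' vs B='010': no prefix
  A='00' vs G='011': no prefix
  A='00' vs C='10': no prefix
  A='00' vs E='11': no prefix
  B='010' vs A='00': no prefix
  B='010' vs G='011': no prefix
  B='010' vs C='10': no prefix
  B='010' vs E='11': no prefix
  G='011' vs A='00': no prefix
  G='011' vs B='010': no prefix
  G='011' vs C='10': no prefix
  G='011' vs E='11': no prefix
  C='10' vs A='00': no prefix
  C='10' vs B='010': no prefix
  C='10' vs G='011': no prefix
  C='10' vs E='11': no prefix
  E='11' vs A='00': no prefix
  E='11' vs B='010': no prefix
  E='11' vs G='011': no prefix
  E='11' vs C='10': no prefix
No violation found over all pairs.

YES -- this is a valid prefix code. No codeword is a prefix of any other codeword.


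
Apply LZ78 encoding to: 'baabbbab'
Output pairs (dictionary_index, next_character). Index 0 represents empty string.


LZ78 encoding steps:
Dictionary: {0: ''}
Step 1: w='' (idx 0), next='b' -> output (0, 'b'), add 'b' as idx 1
Step 2: w='' (idx 0), next='a' -> output (0, 'a'), add 'a' as idx 2
Step 3: w='a' (idx 2), next='b' -> output (2, 'b'), add 'ab' as idx 3
Step 4: w='b' (idx 1), next='b' -> output (1, 'b'), add 'bb' as idx 4
Step 5: w='ab' (idx 3), end of input -> output (3, '')


Encoded: [(0, 'b'), (0, 'a'), (2, 'b'), (1, 'b'), (3, '')]


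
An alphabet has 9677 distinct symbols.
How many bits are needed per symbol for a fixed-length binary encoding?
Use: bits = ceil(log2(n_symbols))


log2(9677) = 13.2403
Bracket: 2^13 = 8192 < 9677 <= 2^14 = 16384
So ceil(log2(9677)) = 14

bits = ceil(log2(9677)) = ceil(13.2403) = 14 bits


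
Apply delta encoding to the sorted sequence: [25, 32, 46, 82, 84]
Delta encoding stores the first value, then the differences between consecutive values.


First value: 25
Deltas:
  32 - 25 = 7
  46 - 32 = 14
  82 - 46 = 36
  84 - 82 = 2


Delta encoded: [25, 7, 14, 36, 2]


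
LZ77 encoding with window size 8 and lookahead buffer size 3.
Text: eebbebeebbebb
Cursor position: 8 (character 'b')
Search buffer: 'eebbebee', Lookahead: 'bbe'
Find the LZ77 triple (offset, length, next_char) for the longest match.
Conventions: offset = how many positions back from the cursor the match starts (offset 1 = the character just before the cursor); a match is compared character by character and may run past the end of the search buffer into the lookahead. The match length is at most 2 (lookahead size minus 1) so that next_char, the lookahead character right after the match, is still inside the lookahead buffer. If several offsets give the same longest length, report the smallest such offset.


Try each offset into the search buffer:
  offset=1 (pos 7, char 'e'): match length 0
  offset=2 (pos 6, char 'e'): match length 0
  offset=3 (pos 5, char 'b'): match length 1
  offset=4 (pos 4, char 'e'): match length 0
  offset=5 (pos 3, char 'b'): match length 1
  offset=6 (pos 2, char 'b'): match length 2
  offset=7 (pos 1, char 'e'): match length 0
  offset=8 (pos 0, char 'e'): match length 0
Longest match has length 2 at offset 6.
next_char = character at position 8 + 2 = 10 -> 'e'

Best match: offset=6, length=2 (matching 'bb' starting at position 2)
LZ77 triple: (6, 2, 'e')


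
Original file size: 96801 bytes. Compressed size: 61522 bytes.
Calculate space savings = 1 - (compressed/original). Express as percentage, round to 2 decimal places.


ratio = compressed/original = 61522/96801 = 0.635551
savings = 1 - ratio = 1 - 0.635551 = 0.364449
as a percentage: 0.364449 * 100 = 36.44%

Space savings = 1 - 61522/96801 = 36.44%


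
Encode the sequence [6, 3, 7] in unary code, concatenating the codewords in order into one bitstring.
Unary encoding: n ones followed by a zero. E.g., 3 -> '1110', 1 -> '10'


Encode each number as n ones followed by a terminating 0:
  6 -> 1111110 (7 bits)
  3 -> 1110 (4 bits)
  7 -> 11111110 (8 bits)
Total length = 7 + 4 + 8 = 19 bits.

Unary([6, 3, 7]) = 1111110111011111110 (19 bits)


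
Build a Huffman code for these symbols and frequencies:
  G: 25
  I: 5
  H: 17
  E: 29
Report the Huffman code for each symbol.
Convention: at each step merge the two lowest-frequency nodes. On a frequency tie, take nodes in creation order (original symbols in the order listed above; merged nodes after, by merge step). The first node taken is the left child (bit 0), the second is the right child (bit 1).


Huffman tree construction:
Step 1: Merge I(5) + H(17) = 22
Step 2: Merge (I+H)(22) + G(25) = 47
Step 3: Merge E(29) + ((I+H)+G)(47) = 76
Read each symbol's code off the tree from the root (left child = 0, right child = 1).

Codes:
  G: 11 (length 2)
  I: 100 (length 3)
  H: 101 (length 3)
  E: 0 (length 1)
Average code length: 145/76 = 1.9079 bits/symbol


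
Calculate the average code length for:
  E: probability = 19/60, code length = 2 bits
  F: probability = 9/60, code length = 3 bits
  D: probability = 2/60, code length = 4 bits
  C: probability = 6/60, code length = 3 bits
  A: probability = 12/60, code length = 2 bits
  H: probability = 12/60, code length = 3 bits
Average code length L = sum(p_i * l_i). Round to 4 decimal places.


Weighted contributions p_i * l_i:
  E: (19/60) * 2 = 38/60
  F: (9/60) * 3 = 27/60
  D: (2/60) * 4 = 8/60
  C: (6/60) * 3 = 18/60
  A: (12/60) * 2 = 24/60
  H: (12/60) * 3 = 36/60
Sum = (38 + 27 + 8 + 18 + 24 + 36)/60 = 151/60

L = 151/60 = 2.5167 bits/symbol


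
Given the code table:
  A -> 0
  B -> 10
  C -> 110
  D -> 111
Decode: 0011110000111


Decoding:
0 -> A
0 -> A
111 -> D
10 -> B
0 -> A
0 -> A
0 -> A
111 -> D


Result: AADBAAAD


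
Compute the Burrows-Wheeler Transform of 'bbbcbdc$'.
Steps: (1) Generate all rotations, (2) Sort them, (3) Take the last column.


Rotations (sorted):
  0: $bbbcbdc -> last char: c
  1: bbbcbdc$ -> last char: $
  2: bbcbdc$b -> last char: b
  3: bcbdc$bb -> last char: b
  4: bdc$bbbc -> last char: c
  5: c$bbbcbd -> last char: d
  6: cbdc$bbb -> last char: b
  7: dc$bbbcb -> last char: b


BWT = c$bbcdbb


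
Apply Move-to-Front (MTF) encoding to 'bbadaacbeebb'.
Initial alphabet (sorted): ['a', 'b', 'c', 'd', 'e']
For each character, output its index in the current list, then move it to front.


MTF encoding:
'b': index 1 in ['a', 'b', 'c', 'd', 'e'] -> ['b', 'a', 'c', 'd', 'e']
'b': index 0 in ['b', 'a', 'c', 'd', 'e'] -> ['b', 'a', 'c', 'd', 'e']
'a': index 1 in ['b', 'a', 'c', 'd', 'e'] -> ['a', 'b', 'c', 'd', 'e']
'd': index 3 in ['a', 'b', 'c', 'd', 'e'] -> ['d', 'a', 'b', 'c', 'e']
'a': index 1 in ['d', 'a', 'b', 'c', 'e'] -> ['a', 'd', 'b', 'c', 'e']
'a': index 0 in ['a', 'd', 'b', 'c', 'e'] -> ['a', 'd', 'b', 'c', 'e']
'c': index 3 in ['a', 'd', 'b', 'c', 'e'] -> ['c', 'a', 'd', 'b', 'e']
'b': index 3 in ['c', 'a', 'd', 'b', 'e'] -> ['b', 'c', 'a', 'd', 'e']
'e': index 4 in ['b', 'c', 'a', 'd', 'e'] -> ['e', 'b', 'c', 'a', 'd']
'e': index 0 in ['e', 'b', 'c', 'a', 'd'] -> ['e', 'b', 'c', 'a', 'd']
'b': index 1 in ['e', 'b', 'c', 'a', 'd'] -> ['b', 'e', 'c', 'a', 'd']
'b': index 0 in ['b', 'e', 'c', 'a', 'd'] -> ['b', 'e', 'c', 'a', 'd']


Output: [1, 0, 1, 3, 1, 0, 3, 3, 4, 0, 1, 0]


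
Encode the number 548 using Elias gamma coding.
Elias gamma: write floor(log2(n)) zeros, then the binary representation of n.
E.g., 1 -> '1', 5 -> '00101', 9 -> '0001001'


num_bits = floor(log2(548)) + 1 = 10
leading_zeros = num_bits - 1 = 9
binary(548) = 1000100100

Elias gamma(548) = '000000000' + '1000100100' = 0000000001000100100 (19 bits)


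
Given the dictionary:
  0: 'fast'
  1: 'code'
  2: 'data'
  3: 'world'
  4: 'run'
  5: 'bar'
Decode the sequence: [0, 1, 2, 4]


Look up each index in the dictionary:
  0 -> 'fast'
  1 -> 'code'
  2 -> 'data'
  4 -> 'run'

Decoded: "fast code data run"


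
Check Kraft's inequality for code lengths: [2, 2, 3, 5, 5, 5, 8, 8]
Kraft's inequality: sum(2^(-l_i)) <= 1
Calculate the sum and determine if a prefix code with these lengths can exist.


Sum = 2^(-2) + 2^(-2) + 2^(-3) + 2^(-5) + 2^(-5) + 2^(-5) + 2^(-8) + 2^(-8)
    = 0.25 + 0.25 + 0.125 + 0.03125 + 0.03125 + 0.03125 + 0.00390625 + 0.00390625
    = 186/256 = 0.7265625
Since 0.7265625 <= 1, Kraft's inequality IS satisfied.
A prefix code with these lengths CAN exist.

Kraft sum = 0.7265625. Satisfied.


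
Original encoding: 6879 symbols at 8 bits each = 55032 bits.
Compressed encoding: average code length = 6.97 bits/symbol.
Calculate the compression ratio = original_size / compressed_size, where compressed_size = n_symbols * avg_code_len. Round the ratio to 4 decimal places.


original_size = n_symbols * orig_bits = 6879 * 8 = 55032 bits
compressed_size = n_symbols * avg_code_len = 6879 * 6.97 = 47946.63 bits
ratio = original_size / compressed_size = 55032 / 47946.63 = 1.1478

Compression ratio = 1.1478


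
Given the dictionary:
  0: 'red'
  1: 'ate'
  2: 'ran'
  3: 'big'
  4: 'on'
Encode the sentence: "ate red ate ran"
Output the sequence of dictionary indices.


Look up each word in the dictionary:
  'ate' -> 1
  'red' -> 0
  'ate' -> 1
  'ran' -> 2

Encoded: [1, 0, 1, 2]


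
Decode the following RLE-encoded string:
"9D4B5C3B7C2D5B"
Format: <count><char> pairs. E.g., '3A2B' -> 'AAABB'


Expanding each <count><char> pair:
  9D -> 'DDDDDDDDD'
  4B -> 'BBBB'
  5C -> 'CCCCC'
  3B -> 'BBB'
  7C -> 'CCCCCCC'
  2D -> 'DD'
  5B -> 'BBBBB'

Decoded = DDDDDDDDDBBBBCCCCCBBBCCCCCCCDDBBBBB


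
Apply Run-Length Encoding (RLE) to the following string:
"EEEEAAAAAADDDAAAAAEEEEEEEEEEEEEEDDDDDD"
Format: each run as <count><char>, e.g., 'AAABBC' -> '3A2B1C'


Scanning runs left to right:
  i=0: run of 'E' x 4 -> '4E'
  i=4: run of 'A' x 6 -> '6A'
  i=10: run of 'D' x 3 -> '3D'
  i=13: run of 'A' x 5 -> '5A'
  i=18: run of 'E' x 14 -> '14E'
  i=32: run of 'D' x 6 -> '6D'

RLE = 4E6A3D5A14E6D


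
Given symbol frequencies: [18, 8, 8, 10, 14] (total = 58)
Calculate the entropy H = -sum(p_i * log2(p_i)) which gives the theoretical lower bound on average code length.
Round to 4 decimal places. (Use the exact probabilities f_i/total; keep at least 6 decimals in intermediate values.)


Per-symbol terms -p_i * log2(p_i) with p_i = f_i/58:
  p = 18/58 = 0.310345: log2(p) = -1.688056, -p*log2(p) = 0.523879
  p = 8/58 = 0.137931: log2(p) = -2.857981, -p*log2(p) = 0.394204
  p = 8/58 = 0.137931: log2(p) = -2.857981, -p*log2(p) = 0.394204
  p = 10/58 = 0.172414: log2(p) = -2.536053, -p*log2(p) = 0.437251
  p = 14/58 = 0.241379: log2(p) = -2.050626, -p*log2(p) = 0.494979
H = 0.523879 + 0.394204 + 0.394204 + 0.437251 + 0.494979 = 2.244517

H = 2.2445 bits/symbol


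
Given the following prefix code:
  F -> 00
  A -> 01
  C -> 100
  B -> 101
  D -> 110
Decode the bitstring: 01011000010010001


Decoding step by step:
Bits 01 -> A
Bits 01 -> A
Bits 100 -> C
Bits 00 -> F
Bits 100 -> C
Bits 100 -> C
Bits 01 -> A


Decoded message: AACFCCA


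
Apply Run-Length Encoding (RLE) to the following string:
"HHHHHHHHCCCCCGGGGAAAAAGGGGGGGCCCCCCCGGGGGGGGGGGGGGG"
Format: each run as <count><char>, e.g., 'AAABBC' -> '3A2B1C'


Scanning runs left to right:
  i=0: run of 'H' x 8 -> '8H'
  i=8: run of 'C' x 5 -> '5C'
  i=13: run of 'G' x 4 -> '4G'
  i=17: run of 'A' x 5 -> '5A'
  i=22: run of 'G' x 7 -> '7G'
  i=29: run of 'C' x 7 -> '7C'
  i=36: run of 'G' x 15 -> '15G'

RLE = 8H5C4G5A7G7C15G


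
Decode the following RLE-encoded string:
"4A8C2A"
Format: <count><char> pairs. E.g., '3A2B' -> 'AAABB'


Expanding each <count><char> pair:
  4A -> 'AAAA'
  8C -> 'CCCCCCCC'
  2A -> 'AA'

Decoded = AAAACCCCCCCCAA


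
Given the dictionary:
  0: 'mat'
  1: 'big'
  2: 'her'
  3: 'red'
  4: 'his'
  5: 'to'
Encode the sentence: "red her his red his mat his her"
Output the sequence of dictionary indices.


Look up each word in the dictionary:
  'red' -> 3
  'her' -> 2
  'his' -> 4
  'red' -> 3
  'his' -> 4
  'mat' -> 0
  'his' -> 4
  'her' -> 2

Encoded: [3, 2, 4, 3, 4, 0, 4, 2]


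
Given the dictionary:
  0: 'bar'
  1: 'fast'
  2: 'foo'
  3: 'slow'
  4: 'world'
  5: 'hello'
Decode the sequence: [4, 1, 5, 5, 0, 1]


Look up each index in the dictionary:
  4 -> 'world'
  1 -> 'fast'
  5 -> 'hello'
  5 -> 'hello'
  0 -> 'bar'
  1 -> 'fast'

Decoded: "world fast hello hello bar fast"


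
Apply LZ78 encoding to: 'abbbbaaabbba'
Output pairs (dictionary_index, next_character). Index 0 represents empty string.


LZ78 encoding steps:
Dictionary: {0: ''}
Step 1: w='' (idx 0), next='a' -> output (0, 'a'), add 'a' as idx 1
Step 2: w='' (idx 0), next='b' -> output (0, 'b'), add 'b' as idx 2
Step 3: w='b' (idx 2), next='b' -> output (2, 'b'), add 'bb' as idx 3
Step 4: w='b' (idx 2), next='a' -> output (2, 'a'), add 'ba' as idx 4
Step 5: w='a' (idx 1), next='a' -> output (1, 'a'), add 'aa' as idx 5
Step 6: w='bb' (idx 3), next='b' -> output (3, 'b'), add 'bbb' as idx 6
Step 7: w='a' (idx 1), end of input -> output (1, '')


Encoded: [(0, 'a'), (0, 'b'), (2, 'b'), (2, 'a'), (1, 'a'), (3, 'b'), (1, '')]


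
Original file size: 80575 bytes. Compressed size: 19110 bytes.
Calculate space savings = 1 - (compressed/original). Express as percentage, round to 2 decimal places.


ratio = compressed/original = 19110/80575 = 0.23717
savings = 1 - ratio = 1 - 0.23717 = 0.76283
as a percentage: 0.76283 * 100 = 76.28%

Space savings = 1 - 19110/80575 = 76.28%


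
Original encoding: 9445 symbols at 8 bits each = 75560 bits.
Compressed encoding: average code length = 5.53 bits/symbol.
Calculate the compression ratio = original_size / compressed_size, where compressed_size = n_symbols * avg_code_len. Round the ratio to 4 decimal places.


original_size = n_symbols * orig_bits = 9445 * 8 = 75560 bits
compressed_size = n_symbols * avg_code_len = 9445 * 5.53 = 52230.85 bits
ratio = original_size / compressed_size = 75560 / 52230.85 = 1.4467

Compression ratio = 1.4467


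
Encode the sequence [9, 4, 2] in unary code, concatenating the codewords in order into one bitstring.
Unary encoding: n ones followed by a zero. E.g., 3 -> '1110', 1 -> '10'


Encode each number as n ones followed by a terminating 0:
  9 -> 1111111110 (10 bits)
  4 -> 11110 (5 bits)
  2 -> 110 (3 bits)
Total length = 10 + 5 + 3 = 18 bits.

Unary([9, 4, 2]) = 111111111011110110 (18 bits)


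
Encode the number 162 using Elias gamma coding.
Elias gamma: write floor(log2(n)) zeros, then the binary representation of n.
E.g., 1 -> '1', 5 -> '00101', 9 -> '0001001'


num_bits = floor(log2(162)) + 1 = 8
leading_zeros = num_bits - 1 = 7
binary(162) = 10100010

Elias gamma(162) = '0000000' + '10100010' = 000000010100010 (15 bits)


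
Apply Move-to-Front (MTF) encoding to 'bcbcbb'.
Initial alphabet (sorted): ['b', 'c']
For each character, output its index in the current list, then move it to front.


MTF encoding:
'b': index 0 in ['b', 'c'] -> ['b', 'c']
'c': index 1 in ['b', 'c'] -> ['c', 'b']
'b': index 1 in ['c', 'b'] -> ['b', 'c']
'c': index 1 in ['b', 'c'] -> ['c', 'b']
'b': index 1 in ['c', 'b'] -> ['b', 'c']
'b': index 0 in ['b', 'c'] -> ['b', 'c']


Output: [0, 1, 1, 1, 1, 0]


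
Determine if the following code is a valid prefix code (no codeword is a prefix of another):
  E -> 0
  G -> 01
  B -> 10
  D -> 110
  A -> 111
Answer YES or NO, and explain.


Checking each pair (does one codeword prefix another?):
  E='0' vs G='01': prefix -- VIOLATION

NO -- this is NOT a valid prefix code. E (0) is a prefix of G (01).


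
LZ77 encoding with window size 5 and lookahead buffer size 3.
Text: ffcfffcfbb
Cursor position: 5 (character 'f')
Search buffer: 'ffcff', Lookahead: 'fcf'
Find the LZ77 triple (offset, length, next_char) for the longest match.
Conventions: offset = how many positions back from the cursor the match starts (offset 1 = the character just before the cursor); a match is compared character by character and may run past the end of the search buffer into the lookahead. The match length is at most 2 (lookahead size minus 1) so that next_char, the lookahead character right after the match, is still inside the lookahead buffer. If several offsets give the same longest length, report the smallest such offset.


Try each offset into the search buffer:
  offset=1 (pos 4, char 'f'): match length 1
  offset=2 (pos 3, char 'f'): match length 1
  offset=3 (pos 2, char 'c'): match length 0
  offset=4 (pos 1, char 'f'): match length 2
  offset=5 (pos 0, char 'f'): match length 1
Longest match has length 2 at offset 4.
next_char = character at position 5 + 2 = 7 -> 'f'

Best match: offset=4, length=2 (matching 'fc' starting at position 1)
LZ77 triple: (4, 2, 'f')


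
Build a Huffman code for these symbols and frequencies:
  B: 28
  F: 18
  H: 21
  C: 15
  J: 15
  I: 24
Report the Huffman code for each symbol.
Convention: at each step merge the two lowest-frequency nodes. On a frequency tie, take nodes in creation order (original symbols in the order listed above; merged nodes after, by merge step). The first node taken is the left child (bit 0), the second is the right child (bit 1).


Huffman tree construction:
Step 1: Merge C(15) + J(15) = 30
Step 2: Merge F(18) + H(21) = 39
Step 3: Merge I(24) + B(28) = 52
Step 4: Merge (C+J)(30) + (F+H)(39) = 69
Step 5: Merge (I+B)(52) + ((C+J)+(F+H))(69) = 121
Read each symbol's code off the tree from the root (left child = 0, right child = 1).

Codes:
  B: 01 (length 2)
  F: 110 (length 3)
  H: 111 (length 3)
  C: 100 (length 3)
  J: 101 (length 3)
  I: 00 (length 2)
Average code length: 311/121 = 2.5702 bits/symbol


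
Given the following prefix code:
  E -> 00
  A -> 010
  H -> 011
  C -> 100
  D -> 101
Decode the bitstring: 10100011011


Decoding step by step:
Bits 101 -> D
Bits 00 -> E
Bits 011 -> H
Bits 011 -> H


Decoded message: DEHH


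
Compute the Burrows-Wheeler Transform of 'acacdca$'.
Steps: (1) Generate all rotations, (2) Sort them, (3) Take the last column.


Rotations (sorted):
  0: $acacdca -> last char: a
  1: a$acacdc -> last char: c
  2: acacdca$ -> last char: $
  3: acdca$ac -> last char: c
  4: ca$acacd -> last char: d
  5: cacdca$a -> last char: a
  6: cdca$aca -> last char: a
  7: dca$acac -> last char: c


BWT = ac$cdaac


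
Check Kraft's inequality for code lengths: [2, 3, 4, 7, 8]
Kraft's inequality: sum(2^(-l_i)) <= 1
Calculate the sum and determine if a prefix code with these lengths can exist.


Sum = 2^(-2) + 2^(-3) + 2^(-4) + 2^(-7) + 2^(-8)
    = 0.25 + 0.125 + 0.0625 + 0.0078125 + 0.00390625
    = 115/256 = 0.44921875
Since 0.44921875 <= 1, Kraft's inequality IS satisfied.
A prefix code with these lengths CAN exist.

Kraft sum = 0.44921875. Satisfied.


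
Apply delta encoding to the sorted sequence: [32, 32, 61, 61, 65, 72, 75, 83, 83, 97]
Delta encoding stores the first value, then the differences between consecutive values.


First value: 32
Deltas:
  32 - 32 = 0
  61 - 32 = 29
  61 - 61 = 0
  65 - 61 = 4
  72 - 65 = 7
  75 - 72 = 3
  83 - 75 = 8
  83 - 83 = 0
  97 - 83 = 14


Delta encoded: [32, 0, 29, 0, 4, 7, 3, 8, 0, 14]


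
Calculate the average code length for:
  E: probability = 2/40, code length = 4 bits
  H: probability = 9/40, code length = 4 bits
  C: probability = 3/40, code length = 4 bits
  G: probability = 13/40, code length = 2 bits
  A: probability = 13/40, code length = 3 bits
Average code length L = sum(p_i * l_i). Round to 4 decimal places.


Weighted contributions p_i * l_i:
  E: (2/40) * 4 = 8/40
  H: (9/40) * 4 = 36/40
  C: (3/40) * 4 = 12/40
  G: (13/40) * 2 = 26/40
  A: (13/40) * 3 = 39/40
Sum = (8 + 36 + 12 + 26 + 39)/40 = 121/40

L = 121/40 = 3.0250 bits/symbol


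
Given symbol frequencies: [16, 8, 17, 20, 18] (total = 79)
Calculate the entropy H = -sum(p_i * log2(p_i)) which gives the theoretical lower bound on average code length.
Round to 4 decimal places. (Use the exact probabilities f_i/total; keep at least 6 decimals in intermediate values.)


Per-symbol terms -p_i * log2(p_i) with p_i = f_i/79:
  p = 16/79 = 0.202532: log2(p) = -2.303781, -p*log2(p) = 0.466589
  p = 8/79 = 0.101266: log2(p) = -3.303781, -p*log2(p) = 0.334560
  p = 17/79 = 0.215190: log2(p) = -2.216318, -p*log2(p) = 0.476929
  p = 20/79 = 0.253165: log2(p) = -1.981853, -p*log2(p) = 0.501735
  p = 18/79 = 0.227848: log2(p) = -2.133856, -p*log2(p) = 0.486195
H = 0.466589 + 0.334560 + 0.476929 + 0.501735 + 0.486195 = 2.266008

H = 2.266 bits/symbol


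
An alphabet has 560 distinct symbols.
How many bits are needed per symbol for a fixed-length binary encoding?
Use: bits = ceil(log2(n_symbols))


log2(560) = 9.1293
Bracket: 2^9 = 512 < 560 <= 2^10 = 1024
So ceil(log2(560)) = 10

bits = ceil(log2(560)) = ceil(9.1293) = 10 bits


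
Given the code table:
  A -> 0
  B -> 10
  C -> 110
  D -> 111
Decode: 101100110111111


Decoding:
10 -> B
110 -> C
0 -> A
110 -> C
111 -> D
111 -> D


Result: BCACDD


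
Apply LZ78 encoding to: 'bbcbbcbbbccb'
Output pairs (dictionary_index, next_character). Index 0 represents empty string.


LZ78 encoding steps:
Dictionary: {0: ''}
Step 1: w='' (idx 0), next='b' -> output (0, 'b'), add 'b' as idx 1
Step 2: w='b' (idx 1), next='c' -> output (1, 'c'), add 'bc' as idx 2
Step 3: w='b' (idx 1), next='b' -> output (1, 'b'), add 'bb' as idx 3
Step 4: w='' (idx 0), next='c' -> output (0, 'c'), add 'c' as idx 4
Step 5: w='bb' (idx 3), next='b' -> output (3, 'b'), add 'bbb' as idx 5
Step 6: w='c' (idx 4), next='c' -> output (4, 'c'), add 'cc' as idx 6
Step 7: w='b' (idx 1), end of input -> output (1, '')


Encoded: [(0, 'b'), (1, 'c'), (1, 'b'), (0, 'c'), (3, 'b'), (4, 'c'), (1, '')]


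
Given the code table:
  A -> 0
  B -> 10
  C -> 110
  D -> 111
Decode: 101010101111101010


Decoding:
10 -> B
10 -> B
10 -> B
10 -> B
111 -> D
110 -> C
10 -> B
10 -> B


Result: BBBBDCBB


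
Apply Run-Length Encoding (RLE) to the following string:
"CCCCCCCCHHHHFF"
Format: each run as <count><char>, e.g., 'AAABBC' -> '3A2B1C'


Scanning runs left to right:
  i=0: run of 'C' x 8 -> '8C'
  i=8: run of 'H' x 4 -> '4H'
  i=12: run of 'F' x 2 -> '2F'

RLE = 8C4H2F
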